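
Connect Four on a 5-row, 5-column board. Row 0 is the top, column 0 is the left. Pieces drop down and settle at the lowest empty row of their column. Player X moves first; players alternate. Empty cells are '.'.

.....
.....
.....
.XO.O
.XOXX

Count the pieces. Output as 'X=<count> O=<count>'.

X=4 O=3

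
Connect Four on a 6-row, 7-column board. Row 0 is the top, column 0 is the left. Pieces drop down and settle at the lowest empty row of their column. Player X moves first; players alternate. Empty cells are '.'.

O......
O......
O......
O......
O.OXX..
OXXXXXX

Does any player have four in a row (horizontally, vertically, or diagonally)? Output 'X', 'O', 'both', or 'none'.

both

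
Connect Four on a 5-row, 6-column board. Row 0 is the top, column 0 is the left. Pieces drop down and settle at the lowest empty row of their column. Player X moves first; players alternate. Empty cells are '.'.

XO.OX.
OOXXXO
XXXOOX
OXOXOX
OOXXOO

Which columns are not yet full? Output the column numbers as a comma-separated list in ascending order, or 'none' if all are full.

Answer: 2,5

Derivation:
col 0: top cell = 'X' → FULL
col 1: top cell = 'O' → FULL
col 2: top cell = '.' → open
col 3: top cell = 'O' → FULL
col 4: top cell = 'X' → FULL
col 5: top cell = '.' → open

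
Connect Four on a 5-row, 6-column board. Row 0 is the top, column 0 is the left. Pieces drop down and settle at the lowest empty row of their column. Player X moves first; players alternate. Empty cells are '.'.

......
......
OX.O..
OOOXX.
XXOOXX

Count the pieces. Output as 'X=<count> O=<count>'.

X=7 O=7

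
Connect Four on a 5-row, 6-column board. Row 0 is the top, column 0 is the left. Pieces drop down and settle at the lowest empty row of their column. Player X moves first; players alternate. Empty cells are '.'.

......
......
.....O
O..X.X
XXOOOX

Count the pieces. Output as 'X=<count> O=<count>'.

X=5 O=5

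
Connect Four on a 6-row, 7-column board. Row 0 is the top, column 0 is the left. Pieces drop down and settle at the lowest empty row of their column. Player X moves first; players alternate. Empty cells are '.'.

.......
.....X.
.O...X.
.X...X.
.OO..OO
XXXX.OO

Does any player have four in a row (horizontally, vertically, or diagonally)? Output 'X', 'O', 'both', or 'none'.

X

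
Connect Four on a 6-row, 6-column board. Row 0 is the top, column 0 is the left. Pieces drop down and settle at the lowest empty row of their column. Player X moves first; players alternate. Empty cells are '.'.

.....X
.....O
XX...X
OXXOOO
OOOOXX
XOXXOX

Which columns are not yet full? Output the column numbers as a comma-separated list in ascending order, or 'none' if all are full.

col 0: top cell = '.' → open
col 1: top cell = '.' → open
col 2: top cell = '.' → open
col 3: top cell = '.' → open
col 4: top cell = '.' → open
col 5: top cell = 'X' → FULL

Answer: 0,1,2,3,4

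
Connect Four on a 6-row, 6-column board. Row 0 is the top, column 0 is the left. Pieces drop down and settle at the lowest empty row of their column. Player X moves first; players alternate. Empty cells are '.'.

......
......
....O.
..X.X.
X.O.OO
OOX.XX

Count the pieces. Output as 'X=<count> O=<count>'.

X=6 O=6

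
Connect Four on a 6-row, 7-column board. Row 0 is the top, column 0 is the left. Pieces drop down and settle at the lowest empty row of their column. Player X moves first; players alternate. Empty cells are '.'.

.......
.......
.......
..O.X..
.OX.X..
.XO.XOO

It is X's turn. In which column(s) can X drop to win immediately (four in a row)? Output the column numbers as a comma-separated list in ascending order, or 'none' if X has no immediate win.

col 0: drop X → no win
col 1: drop X → no win
col 2: drop X → no win
col 3: drop X → no win
col 4: drop X → WIN!
col 5: drop X → no win
col 6: drop X → no win

Answer: 4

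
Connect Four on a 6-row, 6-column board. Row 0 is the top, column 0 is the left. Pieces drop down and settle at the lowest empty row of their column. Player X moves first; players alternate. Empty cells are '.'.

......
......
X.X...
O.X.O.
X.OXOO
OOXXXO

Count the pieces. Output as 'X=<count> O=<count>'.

X=8 O=8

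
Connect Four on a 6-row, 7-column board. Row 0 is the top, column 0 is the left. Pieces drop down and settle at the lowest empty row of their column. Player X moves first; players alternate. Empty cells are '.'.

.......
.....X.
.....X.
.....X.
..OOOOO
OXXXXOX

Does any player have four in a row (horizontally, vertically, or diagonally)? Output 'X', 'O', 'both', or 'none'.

both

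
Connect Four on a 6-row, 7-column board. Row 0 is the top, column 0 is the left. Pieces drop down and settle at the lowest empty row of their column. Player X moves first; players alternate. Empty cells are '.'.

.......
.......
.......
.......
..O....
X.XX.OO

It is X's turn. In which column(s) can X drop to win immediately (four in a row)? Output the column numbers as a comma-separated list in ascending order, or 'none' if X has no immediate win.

col 0: drop X → no win
col 1: drop X → WIN!
col 2: drop X → no win
col 3: drop X → no win
col 4: drop X → no win
col 5: drop X → no win
col 6: drop X → no win

Answer: 1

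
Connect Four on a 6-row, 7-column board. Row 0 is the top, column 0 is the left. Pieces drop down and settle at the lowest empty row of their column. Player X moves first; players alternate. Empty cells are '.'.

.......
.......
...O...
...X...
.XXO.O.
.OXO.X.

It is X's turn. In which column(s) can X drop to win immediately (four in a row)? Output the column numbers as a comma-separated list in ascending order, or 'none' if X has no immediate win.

col 0: drop X → no win
col 1: drop X → no win
col 2: drop X → no win
col 3: drop X → no win
col 4: drop X → no win
col 5: drop X → no win
col 6: drop X → no win

Answer: none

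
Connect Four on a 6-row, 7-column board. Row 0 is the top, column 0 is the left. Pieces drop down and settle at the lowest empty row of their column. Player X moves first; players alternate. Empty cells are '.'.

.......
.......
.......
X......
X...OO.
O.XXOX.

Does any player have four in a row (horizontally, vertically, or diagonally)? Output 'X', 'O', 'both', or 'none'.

none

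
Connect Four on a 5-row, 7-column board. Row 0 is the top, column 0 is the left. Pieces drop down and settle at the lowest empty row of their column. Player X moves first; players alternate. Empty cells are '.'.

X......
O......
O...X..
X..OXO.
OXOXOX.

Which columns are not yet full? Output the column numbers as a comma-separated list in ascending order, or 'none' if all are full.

Answer: 1,2,3,4,5,6

Derivation:
col 0: top cell = 'X' → FULL
col 1: top cell = '.' → open
col 2: top cell = '.' → open
col 3: top cell = '.' → open
col 4: top cell = '.' → open
col 5: top cell = '.' → open
col 6: top cell = '.' → open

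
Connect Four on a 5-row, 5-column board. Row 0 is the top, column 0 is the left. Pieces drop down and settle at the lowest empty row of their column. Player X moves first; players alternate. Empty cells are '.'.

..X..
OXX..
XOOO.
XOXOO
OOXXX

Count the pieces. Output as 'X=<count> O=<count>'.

X=9 O=9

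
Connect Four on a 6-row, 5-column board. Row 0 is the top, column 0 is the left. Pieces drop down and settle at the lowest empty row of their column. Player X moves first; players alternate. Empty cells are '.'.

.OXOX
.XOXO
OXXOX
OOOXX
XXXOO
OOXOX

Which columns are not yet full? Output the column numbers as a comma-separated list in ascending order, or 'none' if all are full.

col 0: top cell = '.' → open
col 1: top cell = 'O' → FULL
col 2: top cell = 'X' → FULL
col 3: top cell = 'O' → FULL
col 4: top cell = 'X' → FULL

Answer: 0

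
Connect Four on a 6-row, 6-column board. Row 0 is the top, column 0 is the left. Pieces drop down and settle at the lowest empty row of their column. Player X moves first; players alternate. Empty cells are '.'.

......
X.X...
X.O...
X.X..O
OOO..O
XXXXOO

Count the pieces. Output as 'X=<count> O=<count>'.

X=9 O=8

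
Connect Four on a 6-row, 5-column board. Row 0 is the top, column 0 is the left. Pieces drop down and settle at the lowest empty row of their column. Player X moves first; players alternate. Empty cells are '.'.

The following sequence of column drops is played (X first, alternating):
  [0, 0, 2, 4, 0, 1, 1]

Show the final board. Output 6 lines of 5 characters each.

Answer: .....
.....
.....
X....
OX...
XOX.O

Derivation:
Move 1: X drops in col 0, lands at row 5
Move 2: O drops in col 0, lands at row 4
Move 3: X drops in col 2, lands at row 5
Move 4: O drops in col 4, lands at row 5
Move 5: X drops in col 0, lands at row 3
Move 6: O drops in col 1, lands at row 5
Move 7: X drops in col 1, lands at row 4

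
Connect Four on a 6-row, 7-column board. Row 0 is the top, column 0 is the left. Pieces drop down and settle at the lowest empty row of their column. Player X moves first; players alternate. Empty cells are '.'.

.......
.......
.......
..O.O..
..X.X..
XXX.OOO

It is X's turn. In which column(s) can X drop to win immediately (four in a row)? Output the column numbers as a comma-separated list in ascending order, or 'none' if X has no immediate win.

col 0: drop X → no win
col 1: drop X → no win
col 2: drop X → no win
col 3: drop X → WIN!
col 4: drop X → no win
col 5: drop X → no win
col 6: drop X → no win

Answer: 3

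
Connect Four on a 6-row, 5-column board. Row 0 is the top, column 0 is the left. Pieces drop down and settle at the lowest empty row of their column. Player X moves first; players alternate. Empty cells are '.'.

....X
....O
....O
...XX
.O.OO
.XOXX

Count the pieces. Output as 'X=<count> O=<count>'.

X=6 O=6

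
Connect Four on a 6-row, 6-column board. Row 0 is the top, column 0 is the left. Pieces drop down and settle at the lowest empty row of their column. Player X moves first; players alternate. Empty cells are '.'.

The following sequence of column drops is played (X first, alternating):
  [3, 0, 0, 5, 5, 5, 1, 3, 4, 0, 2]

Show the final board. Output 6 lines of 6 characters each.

Answer: ......
......
......
O....O
X..O.X
OXXXXO

Derivation:
Move 1: X drops in col 3, lands at row 5
Move 2: O drops in col 0, lands at row 5
Move 3: X drops in col 0, lands at row 4
Move 4: O drops in col 5, lands at row 5
Move 5: X drops in col 5, lands at row 4
Move 6: O drops in col 5, lands at row 3
Move 7: X drops in col 1, lands at row 5
Move 8: O drops in col 3, lands at row 4
Move 9: X drops in col 4, lands at row 5
Move 10: O drops in col 0, lands at row 3
Move 11: X drops in col 2, lands at row 5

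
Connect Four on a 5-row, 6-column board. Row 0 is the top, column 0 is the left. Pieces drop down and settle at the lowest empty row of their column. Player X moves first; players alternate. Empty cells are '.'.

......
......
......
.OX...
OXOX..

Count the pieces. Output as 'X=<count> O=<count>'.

X=3 O=3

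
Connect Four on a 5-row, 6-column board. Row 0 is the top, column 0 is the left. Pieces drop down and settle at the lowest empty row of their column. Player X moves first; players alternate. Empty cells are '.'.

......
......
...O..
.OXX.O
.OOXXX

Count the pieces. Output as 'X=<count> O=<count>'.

X=5 O=5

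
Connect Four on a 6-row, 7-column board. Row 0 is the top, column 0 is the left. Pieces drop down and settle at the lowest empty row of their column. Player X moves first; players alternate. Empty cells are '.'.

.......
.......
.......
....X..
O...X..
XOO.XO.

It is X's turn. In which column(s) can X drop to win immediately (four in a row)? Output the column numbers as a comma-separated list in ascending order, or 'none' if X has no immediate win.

col 0: drop X → no win
col 1: drop X → no win
col 2: drop X → no win
col 3: drop X → no win
col 4: drop X → WIN!
col 5: drop X → no win
col 6: drop X → no win

Answer: 4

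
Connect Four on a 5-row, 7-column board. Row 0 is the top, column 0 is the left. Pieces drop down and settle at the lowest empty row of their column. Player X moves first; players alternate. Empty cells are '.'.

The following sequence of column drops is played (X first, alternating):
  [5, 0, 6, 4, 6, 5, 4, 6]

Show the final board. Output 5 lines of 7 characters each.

Answer: .......
.......
......O
....XOX
O...OXX

Derivation:
Move 1: X drops in col 5, lands at row 4
Move 2: O drops in col 0, lands at row 4
Move 3: X drops in col 6, lands at row 4
Move 4: O drops in col 4, lands at row 4
Move 5: X drops in col 6, lands at row 3
Move 6: O drops in col 5, lands at row 3
Move 7: X drops in col 4, lands at row 3
Move 8: O drops in col 6, lands at row 2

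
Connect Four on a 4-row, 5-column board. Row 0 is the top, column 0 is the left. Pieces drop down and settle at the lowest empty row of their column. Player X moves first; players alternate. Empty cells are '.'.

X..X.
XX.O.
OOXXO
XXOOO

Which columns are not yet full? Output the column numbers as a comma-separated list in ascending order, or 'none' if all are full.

col 0: top cell = 'X' → FULL
col 1: top cell = '.' → open
col 2: top cell = '.' → open
col 3: top cell = 'X' → FULL
col 4: top cell = '.' → open

Answer: 1,2,4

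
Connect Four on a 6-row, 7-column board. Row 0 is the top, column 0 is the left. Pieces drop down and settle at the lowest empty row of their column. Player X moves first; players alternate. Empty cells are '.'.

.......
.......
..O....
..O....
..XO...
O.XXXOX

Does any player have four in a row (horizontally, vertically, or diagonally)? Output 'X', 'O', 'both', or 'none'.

none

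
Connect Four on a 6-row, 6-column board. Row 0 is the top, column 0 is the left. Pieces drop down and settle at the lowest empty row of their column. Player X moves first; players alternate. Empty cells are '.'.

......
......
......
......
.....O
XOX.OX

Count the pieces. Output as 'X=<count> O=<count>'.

X=3 O=3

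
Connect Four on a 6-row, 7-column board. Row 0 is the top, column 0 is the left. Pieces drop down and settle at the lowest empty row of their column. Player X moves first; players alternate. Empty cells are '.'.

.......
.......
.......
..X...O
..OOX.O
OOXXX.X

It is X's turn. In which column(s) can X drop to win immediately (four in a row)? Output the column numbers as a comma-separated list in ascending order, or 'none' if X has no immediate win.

Answer: 5

Derivation:
col 0: drop X → no win
col 1: drop X → no win
col 2: drop X → no win
col 3: drop X → no win
col 4: drop X → no win
col 5: drop X → WIN!
col 6: drop X → no win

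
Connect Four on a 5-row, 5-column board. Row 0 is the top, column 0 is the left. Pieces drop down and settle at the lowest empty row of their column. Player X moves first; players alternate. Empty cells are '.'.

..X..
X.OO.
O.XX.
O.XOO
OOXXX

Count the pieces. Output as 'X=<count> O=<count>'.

X=8 O=8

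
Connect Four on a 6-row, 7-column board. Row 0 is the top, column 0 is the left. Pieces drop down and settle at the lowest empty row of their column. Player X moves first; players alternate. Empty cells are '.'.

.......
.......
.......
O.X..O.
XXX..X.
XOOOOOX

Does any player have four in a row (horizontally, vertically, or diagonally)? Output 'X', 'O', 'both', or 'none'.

O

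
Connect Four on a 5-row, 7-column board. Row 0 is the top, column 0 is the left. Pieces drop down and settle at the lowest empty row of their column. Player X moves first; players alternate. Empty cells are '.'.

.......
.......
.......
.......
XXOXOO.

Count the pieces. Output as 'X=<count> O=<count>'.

X=3 O=3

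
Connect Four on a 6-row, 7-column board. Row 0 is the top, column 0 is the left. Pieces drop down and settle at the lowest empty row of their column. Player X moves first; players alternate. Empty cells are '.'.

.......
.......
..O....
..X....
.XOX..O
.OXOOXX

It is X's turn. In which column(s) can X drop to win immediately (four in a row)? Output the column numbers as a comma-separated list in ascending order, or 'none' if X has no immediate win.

Answer: none

Derivation:
col 0: drop X → no win
col 1: drop X → no win
col 2: drop X → no win
col 3: drop X → no win
col 4: drop X → no win
col 5: drop X → no win
col 6: drop X → no win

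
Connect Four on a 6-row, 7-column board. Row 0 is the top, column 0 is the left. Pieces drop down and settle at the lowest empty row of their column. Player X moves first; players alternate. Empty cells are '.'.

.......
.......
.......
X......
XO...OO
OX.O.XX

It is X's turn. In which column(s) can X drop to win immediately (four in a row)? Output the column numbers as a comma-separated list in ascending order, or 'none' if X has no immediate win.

Answer: none

Derivation:
col 0: drop X → no win
col 1: drop X → no win
col 2: drop X → no win
col 3: drop X → no win
col 4: drop X → no win
col 5: drop X → no win
col 6: drop X → no win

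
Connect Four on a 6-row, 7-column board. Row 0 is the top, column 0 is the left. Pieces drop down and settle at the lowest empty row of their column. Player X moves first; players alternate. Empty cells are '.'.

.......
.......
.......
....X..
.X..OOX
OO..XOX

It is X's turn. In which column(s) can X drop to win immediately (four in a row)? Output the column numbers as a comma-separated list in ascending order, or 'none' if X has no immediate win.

Answer: none

Derivation:
col 0: drop X → no win
col 1: drop X → no win
col 2: drop X → no win
col 3: drop X → no win
col 4: drop X → no win
col 5: drop X → no win
col 6: drop X → no win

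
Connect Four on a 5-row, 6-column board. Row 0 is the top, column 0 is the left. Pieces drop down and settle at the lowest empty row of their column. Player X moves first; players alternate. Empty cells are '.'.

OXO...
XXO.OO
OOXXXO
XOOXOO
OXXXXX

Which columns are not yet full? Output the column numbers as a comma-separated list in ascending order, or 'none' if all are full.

Answer: 3,4,5

Derivation:
col 0: top cell = 'O' → FULL
col 1: top cell = 'X' → FULL
col 2: top cell = 'O' → FULL
col 3: top cell = '.' → open
col 4: top cell = '.' → open
col 5: top cell = '.' → open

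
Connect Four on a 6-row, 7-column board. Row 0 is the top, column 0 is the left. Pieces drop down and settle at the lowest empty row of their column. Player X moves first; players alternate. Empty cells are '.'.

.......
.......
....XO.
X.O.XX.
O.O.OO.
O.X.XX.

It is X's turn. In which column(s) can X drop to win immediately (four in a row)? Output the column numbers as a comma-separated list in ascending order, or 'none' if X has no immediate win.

Answer: 3

Derivation:
col 0: drop X → no win
col 1: drop X → no win
col 2: drop X → no win
col 3: drop X → WIN!
col 4: drop X → no win
col 5: drop X → no win
col 6: drop X → no win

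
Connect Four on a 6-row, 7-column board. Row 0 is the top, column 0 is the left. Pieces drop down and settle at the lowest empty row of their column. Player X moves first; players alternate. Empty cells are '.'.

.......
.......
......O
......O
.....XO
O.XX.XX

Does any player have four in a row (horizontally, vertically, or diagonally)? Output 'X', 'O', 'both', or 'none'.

none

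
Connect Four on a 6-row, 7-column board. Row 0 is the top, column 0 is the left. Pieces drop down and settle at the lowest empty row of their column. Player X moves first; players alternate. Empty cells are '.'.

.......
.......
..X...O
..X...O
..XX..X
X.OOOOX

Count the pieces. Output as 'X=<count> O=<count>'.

X=7 O=6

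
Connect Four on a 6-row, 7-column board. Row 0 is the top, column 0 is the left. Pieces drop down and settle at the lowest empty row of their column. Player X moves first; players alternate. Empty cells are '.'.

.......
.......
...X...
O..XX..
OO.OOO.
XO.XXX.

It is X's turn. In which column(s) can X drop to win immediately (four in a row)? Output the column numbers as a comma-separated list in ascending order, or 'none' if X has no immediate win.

col 0: drop X → no win
col 1: drop X → no win
col 2: drop X → WIN!
col 3: drop X → no win
col 4: drop X → no win
col 5: drop X → no win
col 6: drop X → WIN!

Answer: 2,6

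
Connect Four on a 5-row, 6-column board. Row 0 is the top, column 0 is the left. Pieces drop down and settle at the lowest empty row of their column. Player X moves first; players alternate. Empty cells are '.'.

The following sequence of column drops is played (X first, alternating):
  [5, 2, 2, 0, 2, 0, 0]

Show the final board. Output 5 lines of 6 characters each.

Answer: ......
......
X.X...
O.X...
O.O..X

Derivation:
Move 1: X drops in col 5, lands at row 4
Move 2: O drops in col 2, lands at row 4
Move 3: X drops in col 2, lands at row 3
Move 4: O drops in col 0, lands at row 4
Move 5: X drops in col 2, lands at row 2
Move 6: O drops in col 0, lands at row 3
Move 7: X drops in col 0, lands at row 2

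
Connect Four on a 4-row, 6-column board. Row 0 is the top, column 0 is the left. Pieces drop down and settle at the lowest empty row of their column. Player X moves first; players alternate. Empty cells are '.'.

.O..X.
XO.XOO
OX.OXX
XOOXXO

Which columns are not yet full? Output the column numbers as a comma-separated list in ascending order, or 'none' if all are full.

Answer: 0,2,3,5

Derivation:
col 0: top cell = '.' → open
col 1: top cell = 'O' → FULL
col 2: top cell = '.' → open
col 3: top cell = '.' → open
col 4: top cell = 'X' → FULL
col 5: top cell = '.' → open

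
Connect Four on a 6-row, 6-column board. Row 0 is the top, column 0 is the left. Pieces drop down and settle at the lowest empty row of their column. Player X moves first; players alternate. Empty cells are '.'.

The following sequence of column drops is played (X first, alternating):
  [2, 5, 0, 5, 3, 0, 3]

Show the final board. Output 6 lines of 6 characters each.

Move 1: X drops in col 2, lands at row 5
Move 2: O drops in col 5, lands at row 5
Move 3: X drops in col 0, lands at row 5
Move 4: O drops in col 5, lands at row 4
Move 5: X drops in col 3, lands at row 5
Move 6: O drops in col 0, lands at row 4
Move 7: X drops in col 3, lands at row 4

Answer: ......
......
......
......
O..X.O
X.XX.O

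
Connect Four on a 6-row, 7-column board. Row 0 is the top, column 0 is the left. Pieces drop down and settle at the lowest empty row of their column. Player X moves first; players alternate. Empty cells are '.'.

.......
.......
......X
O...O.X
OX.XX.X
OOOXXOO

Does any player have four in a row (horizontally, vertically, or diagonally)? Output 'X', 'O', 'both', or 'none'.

none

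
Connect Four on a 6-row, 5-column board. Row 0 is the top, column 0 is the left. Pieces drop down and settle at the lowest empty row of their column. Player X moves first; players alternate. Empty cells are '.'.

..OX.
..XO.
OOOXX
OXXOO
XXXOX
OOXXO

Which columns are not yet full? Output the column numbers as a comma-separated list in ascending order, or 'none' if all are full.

Answer: 0,1,4

Derivation:
col 0: top cell = '.' → open
col 1: top cell = '.' → open
col 2: top cell = 'O' → FULL
col 3: top cell = 'X' → FULL
col 4: top cell = '.' → open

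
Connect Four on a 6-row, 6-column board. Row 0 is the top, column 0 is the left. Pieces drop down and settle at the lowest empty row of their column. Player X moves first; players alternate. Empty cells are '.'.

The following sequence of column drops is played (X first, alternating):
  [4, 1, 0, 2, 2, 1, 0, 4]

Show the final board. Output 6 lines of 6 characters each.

Move 1: X drops in col 4, lands at row 5
Move 2: O drops in col 1, lands at row 5
Move 3: X drops in col 0, lands at row 5
Move 4: O drops in col 2, lands at row 5
Move 5: X drops in col 2, lands at row 4
Move 6: O drops in col 1, lands at row 4
Move 7: X drops in col 0, lands at row 4
Move 8: O drops in col 4, lands at row 4

Answer: ......
......
......
......
XOX.O.
XOO.X.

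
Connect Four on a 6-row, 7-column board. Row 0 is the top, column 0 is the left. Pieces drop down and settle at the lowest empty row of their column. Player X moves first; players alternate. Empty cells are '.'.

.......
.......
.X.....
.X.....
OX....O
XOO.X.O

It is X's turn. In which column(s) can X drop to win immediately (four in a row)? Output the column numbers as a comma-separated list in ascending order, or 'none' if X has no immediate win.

col 0: drop X → no win
col 1: drop X → WIN!
col 2: drop X → no win
col 3: drop X → no win
col 4: drop X → no win
col 5: drop X → no win
col 6: drop X → no win

Answer: 1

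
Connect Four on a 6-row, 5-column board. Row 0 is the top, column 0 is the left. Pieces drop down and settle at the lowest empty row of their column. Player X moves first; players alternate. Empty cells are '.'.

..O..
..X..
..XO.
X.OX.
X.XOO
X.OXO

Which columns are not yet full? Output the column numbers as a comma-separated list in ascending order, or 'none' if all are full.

col 0: top cell = '.' → open
col 1: top cell = '.' → open
col 2: top cell = 'O' → FULL
col 3: top cell = '.' → open
col 4: top cell = '.' → open

Answer: 0,1,3,4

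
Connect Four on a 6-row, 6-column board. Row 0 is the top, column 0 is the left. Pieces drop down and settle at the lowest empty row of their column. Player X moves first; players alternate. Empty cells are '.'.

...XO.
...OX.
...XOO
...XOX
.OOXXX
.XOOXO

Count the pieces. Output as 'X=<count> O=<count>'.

X=10 O=10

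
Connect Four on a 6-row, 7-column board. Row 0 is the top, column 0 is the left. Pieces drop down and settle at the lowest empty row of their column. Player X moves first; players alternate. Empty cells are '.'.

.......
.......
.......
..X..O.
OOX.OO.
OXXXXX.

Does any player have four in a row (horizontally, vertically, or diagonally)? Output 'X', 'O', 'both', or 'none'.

X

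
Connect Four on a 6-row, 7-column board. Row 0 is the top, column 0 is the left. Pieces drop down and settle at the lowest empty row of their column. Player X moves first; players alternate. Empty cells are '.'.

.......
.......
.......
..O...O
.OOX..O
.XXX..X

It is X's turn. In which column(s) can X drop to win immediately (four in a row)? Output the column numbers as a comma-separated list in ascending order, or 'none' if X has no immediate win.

Answer: 0,4

Derivation:
col 0: drop X → WIN!
col 1: drop X → no win
col 2: drop X → no win
col 3: drop X → no win
col 4: drop X → WIN!
col 5: drop X → no win
col 6: drop X → no win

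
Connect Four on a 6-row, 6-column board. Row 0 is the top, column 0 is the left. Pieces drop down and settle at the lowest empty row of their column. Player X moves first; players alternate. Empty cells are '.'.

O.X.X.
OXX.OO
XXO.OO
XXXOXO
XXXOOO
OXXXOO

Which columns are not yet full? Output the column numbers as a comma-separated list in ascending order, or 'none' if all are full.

Answer: 1,3,5

Derivation:
col 0: top cell = 'O' → FULL
col 1: top cell = '.' → open
col 2: top cell = 'X' → FULL
col 3: top cell = '.' → open
col 4: top cell = 'X' → FULL
col 5: top cell = '.' → open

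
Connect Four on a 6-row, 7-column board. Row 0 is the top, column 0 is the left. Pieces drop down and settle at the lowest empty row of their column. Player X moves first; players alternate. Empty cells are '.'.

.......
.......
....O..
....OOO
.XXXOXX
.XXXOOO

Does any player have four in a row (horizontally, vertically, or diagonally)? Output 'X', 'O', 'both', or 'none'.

O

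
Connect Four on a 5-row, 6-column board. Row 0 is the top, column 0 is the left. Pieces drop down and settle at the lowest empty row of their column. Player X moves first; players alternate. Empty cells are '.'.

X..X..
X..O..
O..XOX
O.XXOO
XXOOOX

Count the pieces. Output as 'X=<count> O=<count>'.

X=10 O=9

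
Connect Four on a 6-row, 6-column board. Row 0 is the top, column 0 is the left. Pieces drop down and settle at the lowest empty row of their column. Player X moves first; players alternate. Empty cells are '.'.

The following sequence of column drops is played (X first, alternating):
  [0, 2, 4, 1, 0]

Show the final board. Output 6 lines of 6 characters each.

Answer: ......
......
......
......
X.....
XOO.X.

Derivation:
Move 1: X drops in col 0, lands at row 5
Move 2: O drops in col 2, lands at row 5
Move 3: X drops in col 4, lands at row 5
Move 4: O drops in col 1, lands at row 5
Move 5: X drops in col 0, lands at row 4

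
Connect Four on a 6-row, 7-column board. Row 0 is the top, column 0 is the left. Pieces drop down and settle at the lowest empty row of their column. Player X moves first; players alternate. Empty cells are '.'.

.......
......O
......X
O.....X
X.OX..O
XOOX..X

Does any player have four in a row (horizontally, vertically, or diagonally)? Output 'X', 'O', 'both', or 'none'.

none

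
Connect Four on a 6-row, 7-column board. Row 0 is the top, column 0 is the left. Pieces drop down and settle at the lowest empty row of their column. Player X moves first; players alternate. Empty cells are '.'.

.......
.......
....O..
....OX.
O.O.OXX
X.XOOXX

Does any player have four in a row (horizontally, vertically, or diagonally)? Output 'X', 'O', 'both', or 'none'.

O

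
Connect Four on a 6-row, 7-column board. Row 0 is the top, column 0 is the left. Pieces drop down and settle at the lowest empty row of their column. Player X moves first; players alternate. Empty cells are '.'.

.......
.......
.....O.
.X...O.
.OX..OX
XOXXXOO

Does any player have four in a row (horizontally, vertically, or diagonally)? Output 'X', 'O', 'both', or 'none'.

O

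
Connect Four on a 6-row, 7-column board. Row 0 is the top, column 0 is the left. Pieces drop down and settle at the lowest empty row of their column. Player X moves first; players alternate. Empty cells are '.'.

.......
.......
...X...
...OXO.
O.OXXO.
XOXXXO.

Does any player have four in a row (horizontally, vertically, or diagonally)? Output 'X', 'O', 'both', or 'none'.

none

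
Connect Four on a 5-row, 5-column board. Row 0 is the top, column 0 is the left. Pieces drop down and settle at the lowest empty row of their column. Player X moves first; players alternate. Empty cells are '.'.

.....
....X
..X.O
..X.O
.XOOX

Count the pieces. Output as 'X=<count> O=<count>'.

X=5 O=4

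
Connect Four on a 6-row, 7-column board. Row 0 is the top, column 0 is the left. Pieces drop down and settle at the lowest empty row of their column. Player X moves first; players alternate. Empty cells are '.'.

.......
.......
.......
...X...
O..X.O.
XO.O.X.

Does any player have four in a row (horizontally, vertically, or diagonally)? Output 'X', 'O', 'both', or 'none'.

none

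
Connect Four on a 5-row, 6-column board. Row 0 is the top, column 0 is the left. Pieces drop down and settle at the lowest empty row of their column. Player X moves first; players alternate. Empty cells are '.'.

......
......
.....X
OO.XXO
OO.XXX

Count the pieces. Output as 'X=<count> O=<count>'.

X=6 O=5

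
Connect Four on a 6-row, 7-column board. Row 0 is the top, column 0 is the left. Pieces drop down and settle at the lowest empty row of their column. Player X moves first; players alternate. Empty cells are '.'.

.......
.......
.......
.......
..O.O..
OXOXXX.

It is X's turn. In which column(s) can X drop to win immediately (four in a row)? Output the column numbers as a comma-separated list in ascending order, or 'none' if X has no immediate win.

Answer: 6

Derivation:
col 0: drop X → no win
col 1: drop X → no win
col 2: drop X → no win
col 3: drop X → no win
col 4: drop X → no win
col 5: drop X → no win
col 6: drop X → WIN!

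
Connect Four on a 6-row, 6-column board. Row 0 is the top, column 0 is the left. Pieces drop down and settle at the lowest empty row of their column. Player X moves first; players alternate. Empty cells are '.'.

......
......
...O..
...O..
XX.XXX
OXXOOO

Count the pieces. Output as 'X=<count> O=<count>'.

X=7 O=6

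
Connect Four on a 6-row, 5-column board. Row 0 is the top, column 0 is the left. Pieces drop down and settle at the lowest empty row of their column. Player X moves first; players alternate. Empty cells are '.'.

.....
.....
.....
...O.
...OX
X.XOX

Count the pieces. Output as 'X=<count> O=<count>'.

X=4 O=3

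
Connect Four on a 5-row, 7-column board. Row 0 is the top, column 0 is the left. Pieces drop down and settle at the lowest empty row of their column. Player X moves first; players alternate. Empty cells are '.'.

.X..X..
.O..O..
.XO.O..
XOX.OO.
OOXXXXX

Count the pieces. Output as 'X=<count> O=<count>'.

X=10 O=9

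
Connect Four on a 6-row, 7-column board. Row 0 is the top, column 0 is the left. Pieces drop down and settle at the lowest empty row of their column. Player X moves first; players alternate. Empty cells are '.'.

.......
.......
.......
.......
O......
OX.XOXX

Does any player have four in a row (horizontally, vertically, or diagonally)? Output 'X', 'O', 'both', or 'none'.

none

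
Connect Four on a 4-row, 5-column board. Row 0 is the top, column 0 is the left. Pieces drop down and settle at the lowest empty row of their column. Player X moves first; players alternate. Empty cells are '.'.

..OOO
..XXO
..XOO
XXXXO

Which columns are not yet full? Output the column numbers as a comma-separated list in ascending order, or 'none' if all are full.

Answer: 0,1

Derivation:
col 0: top cell = '.' → open
col 1: top cell = '.' → open
col 2: top cell = 'O' → FULL
col 3: top cell = 'O' → FULL
col 4: top cell = 'O' → FULL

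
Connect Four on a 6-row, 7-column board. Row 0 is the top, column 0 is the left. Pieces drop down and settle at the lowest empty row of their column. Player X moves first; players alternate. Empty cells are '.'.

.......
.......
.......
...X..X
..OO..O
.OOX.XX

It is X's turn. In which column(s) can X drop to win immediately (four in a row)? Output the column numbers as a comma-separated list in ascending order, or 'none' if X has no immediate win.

Answer: 4

Derivation:
col 0: drop X → no win
col 1: drop X → no win
col 2: drop X → no win
col 3: drop X → no win
col 4: drop X → WIN!
col 5: drop X → no win
col 6: drop X → no win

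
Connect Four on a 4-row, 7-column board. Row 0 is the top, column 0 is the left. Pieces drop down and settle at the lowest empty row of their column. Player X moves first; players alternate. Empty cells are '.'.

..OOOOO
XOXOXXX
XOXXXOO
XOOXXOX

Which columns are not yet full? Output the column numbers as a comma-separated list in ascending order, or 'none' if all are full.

col 0: top cell = '.' → open
col 1: top cell = '.' → open
col 2: top cell = 'O' → FULL
col 3: top cell = 'O' → FULL
col 4: top cell = 'O' → FULL
col 5: top cell = 'O' → FULL
col 6: top cell = 'O' → FULL

Answer: 0,1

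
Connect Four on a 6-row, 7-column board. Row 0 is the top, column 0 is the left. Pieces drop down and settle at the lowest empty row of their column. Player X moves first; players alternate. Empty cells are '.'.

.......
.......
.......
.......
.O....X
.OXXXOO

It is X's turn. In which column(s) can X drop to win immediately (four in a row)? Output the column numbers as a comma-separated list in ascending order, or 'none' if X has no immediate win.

Answer: none

Derivation:
col 0: drop X → no win
col 1: drop X → no win
col 2: drop X → no win
col 3: drop X → no win
col 4: drop X → no win
col 5: drop X → no win
col 6: drop X → no win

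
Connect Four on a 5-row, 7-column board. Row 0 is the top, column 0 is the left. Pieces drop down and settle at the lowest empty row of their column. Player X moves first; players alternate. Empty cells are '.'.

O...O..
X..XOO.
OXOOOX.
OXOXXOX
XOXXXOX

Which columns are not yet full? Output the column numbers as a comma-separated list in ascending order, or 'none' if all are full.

Answer: 1,2,3,5,6

Derivation:
col 0: top cell = 'O' → FULL
col 1: top cell = '.' → open
col 2: top cell = '.' → open
col 3: top cell = '.' → open
col 4: top cell = 'O' → FULL
col 5: top cell = '.' → open
col 6: top cell = '.' → open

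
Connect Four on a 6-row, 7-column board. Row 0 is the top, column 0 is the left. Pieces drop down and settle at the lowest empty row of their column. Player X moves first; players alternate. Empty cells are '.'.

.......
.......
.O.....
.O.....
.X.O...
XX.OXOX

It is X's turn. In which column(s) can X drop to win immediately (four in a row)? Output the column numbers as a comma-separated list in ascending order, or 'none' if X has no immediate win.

col 0: drop X → no win
col 1: drop X → no win
col 2: drop X → no win
col 3: drop X → no win
col 4: drop X → no win
col 5: drop X → no win
col 6: drop X → no win

Answer: none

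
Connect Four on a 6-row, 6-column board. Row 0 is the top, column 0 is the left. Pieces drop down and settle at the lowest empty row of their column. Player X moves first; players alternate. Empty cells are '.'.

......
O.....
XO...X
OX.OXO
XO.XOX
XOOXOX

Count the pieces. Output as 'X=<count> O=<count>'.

X=10 O=10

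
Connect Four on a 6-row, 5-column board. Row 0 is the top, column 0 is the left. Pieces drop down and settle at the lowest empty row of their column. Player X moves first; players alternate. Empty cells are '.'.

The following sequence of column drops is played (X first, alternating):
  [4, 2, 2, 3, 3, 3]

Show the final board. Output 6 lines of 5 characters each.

Move 1: X drops in col 4, lands at row 5
Move 2: O drops in col 2, lands at row 5
Move 3: X drops in col 2, lands at row 4
Move 4: O drops in col 3, lands at row 5
Move 5: X drops in col 3, lands at row 4
Move 6: O drops in col 3, lands at row 3

Answer: .....
.....
.....
...O.
..XX.
..OOX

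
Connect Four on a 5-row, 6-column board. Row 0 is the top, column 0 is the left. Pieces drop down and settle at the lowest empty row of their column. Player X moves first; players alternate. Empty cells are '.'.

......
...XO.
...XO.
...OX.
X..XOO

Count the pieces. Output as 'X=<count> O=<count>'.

X=5 O=5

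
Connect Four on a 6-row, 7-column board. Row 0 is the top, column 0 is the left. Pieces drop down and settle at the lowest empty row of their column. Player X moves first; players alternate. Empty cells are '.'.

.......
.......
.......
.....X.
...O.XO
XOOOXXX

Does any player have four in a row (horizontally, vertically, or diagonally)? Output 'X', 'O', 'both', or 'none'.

none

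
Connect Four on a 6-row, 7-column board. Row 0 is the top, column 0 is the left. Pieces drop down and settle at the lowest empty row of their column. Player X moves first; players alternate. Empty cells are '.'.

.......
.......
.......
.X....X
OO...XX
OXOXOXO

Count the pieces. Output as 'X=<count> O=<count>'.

X=7 O=6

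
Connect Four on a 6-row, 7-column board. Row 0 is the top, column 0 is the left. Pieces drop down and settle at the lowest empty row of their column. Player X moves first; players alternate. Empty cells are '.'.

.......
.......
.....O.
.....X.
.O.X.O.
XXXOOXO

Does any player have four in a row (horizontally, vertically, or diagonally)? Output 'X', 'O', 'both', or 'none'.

none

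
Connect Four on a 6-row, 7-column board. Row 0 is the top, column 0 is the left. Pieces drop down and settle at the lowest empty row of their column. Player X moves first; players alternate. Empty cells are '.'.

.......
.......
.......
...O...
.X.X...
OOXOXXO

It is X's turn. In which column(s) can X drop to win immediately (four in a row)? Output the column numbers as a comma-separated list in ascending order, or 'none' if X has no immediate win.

col 0: drop X → no win
col 1: drop X → no win
col 2: drop X → no win
col 3: drop X → no win
col 4: drop X → no win
col 5: drop X → no win
col 6: drop X → no win

Answer: none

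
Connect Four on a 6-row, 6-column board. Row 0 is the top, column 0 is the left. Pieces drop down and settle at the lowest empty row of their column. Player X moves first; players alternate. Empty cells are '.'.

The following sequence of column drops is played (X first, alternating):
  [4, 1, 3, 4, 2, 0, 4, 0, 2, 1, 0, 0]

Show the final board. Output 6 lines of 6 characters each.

Answer: ......
......
O.....
X...X.
OOX.O.
OOXXX.

Derivation:
Move 1: X drops in col 4, lands at row 5
Move 2: O drops in col 1, lands at row 5
Move 3: X drops in col 3, lands at row 5
Move 4: O drops in col 4, lands at row 4
Move 5: X drops in col 2, lands at row 5
Move 6: O drops in col 0, lands at row 5
Move 7: X drops in col 4, lands at row 3
Move 8: O drops in col 0, lands at row 4
Move 9: X drops in col 2, lands at row 4
Move 10: O drops in col 1, lands at row 4
Move 11: X drops in col 0, lands at row 3
Move 12: O drops in col 0, lands at row 2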